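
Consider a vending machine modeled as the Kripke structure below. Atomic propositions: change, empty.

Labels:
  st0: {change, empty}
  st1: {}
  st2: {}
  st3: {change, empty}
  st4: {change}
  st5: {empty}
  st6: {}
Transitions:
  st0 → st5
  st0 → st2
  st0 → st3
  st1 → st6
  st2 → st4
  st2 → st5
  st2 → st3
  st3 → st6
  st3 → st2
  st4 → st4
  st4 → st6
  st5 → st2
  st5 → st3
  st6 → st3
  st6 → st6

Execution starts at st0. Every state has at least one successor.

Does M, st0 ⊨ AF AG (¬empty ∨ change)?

Violated

States satisfying AG (¬empty ∨ change): ∅.
States satisfying AF AG (¬empty ∨ change): ∅.
There is a path from st0 along which AG (¬empty ∨ change) never holds.
st0 ∉ Sat(AF AG (¬empty ∨ change)).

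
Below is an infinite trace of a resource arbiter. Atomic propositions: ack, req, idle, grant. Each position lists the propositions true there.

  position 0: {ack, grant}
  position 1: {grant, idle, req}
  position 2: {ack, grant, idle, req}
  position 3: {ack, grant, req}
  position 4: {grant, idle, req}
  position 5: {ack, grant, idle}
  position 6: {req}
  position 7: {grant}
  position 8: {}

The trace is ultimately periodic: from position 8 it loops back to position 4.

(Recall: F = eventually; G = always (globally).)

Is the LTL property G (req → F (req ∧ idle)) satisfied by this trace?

req → F (req ∧ idle) holds at every position 0..8, and those are all positions ever visited, so G (req → F (req ∧ idle)) holds.
Positions where req holds: 1, 2, 3, 4, 6.
Check F (req ∧ idle) at each: 1→ok, 2→ok, 3→ok, 4→ok, 6→ok.

Yes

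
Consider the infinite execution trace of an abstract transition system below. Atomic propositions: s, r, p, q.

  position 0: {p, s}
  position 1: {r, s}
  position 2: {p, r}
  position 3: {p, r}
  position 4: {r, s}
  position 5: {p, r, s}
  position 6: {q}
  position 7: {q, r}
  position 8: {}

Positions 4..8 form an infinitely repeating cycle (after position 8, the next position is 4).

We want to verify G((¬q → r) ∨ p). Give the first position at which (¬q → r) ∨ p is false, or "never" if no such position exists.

8

Check (¬q → r) ∨ p at each position in order: 0 ✓, 1 ✓, 2 ✓, 3 ✓, 4 ✓, 5 ✓, 6 ✓, 7 ✓.
At position 8 the labels are {}, so (¬q → r) ∨ p is false there. This is the first violation.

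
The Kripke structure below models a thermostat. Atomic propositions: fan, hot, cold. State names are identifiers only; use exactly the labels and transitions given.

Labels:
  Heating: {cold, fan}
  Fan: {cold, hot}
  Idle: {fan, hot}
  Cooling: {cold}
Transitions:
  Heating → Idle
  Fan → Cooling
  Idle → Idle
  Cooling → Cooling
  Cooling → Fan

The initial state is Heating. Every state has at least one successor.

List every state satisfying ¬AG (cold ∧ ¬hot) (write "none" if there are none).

States satisfying cold ∧ ¬hot: {Heating, Cooling}.
States satisfying AG (cold ∧ ¬hot): ∅.
States satisfying ¬AG (cold ∧ ¬hot): {Heating, Fan, Idle, Cooling}.

{Heating, Fan, Idle, Cooling}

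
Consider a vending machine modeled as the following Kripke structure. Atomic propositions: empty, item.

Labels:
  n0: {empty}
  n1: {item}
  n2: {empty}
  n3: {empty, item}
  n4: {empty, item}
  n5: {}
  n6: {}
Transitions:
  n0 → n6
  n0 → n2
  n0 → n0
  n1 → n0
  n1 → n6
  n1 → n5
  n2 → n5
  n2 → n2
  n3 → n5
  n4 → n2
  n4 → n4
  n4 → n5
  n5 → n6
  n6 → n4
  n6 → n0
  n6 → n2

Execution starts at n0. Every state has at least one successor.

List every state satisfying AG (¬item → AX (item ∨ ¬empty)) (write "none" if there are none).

none

States satisfying ¬item → AX (item ∨ ¬empty): {n1, n3, n4, n5}.
States satisfying AG (¬item → AX (item ∨ ¬empty)): ∅.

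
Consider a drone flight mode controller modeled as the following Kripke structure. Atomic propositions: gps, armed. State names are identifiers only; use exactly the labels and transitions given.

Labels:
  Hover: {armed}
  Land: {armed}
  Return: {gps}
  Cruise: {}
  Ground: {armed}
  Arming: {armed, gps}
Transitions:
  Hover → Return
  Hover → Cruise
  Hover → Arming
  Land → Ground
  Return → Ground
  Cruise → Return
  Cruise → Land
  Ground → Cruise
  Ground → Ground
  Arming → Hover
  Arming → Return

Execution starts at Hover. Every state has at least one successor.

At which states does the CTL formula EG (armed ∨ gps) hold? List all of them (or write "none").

States satisfying armed ∨ gps: {Hover, Land, Return, Ground, Arming}.
States satisfying EG (armed ∨ gps): {Hover, Land, Return, Ground, Arming}.

{Hover, Land, Return, Ground, Arming}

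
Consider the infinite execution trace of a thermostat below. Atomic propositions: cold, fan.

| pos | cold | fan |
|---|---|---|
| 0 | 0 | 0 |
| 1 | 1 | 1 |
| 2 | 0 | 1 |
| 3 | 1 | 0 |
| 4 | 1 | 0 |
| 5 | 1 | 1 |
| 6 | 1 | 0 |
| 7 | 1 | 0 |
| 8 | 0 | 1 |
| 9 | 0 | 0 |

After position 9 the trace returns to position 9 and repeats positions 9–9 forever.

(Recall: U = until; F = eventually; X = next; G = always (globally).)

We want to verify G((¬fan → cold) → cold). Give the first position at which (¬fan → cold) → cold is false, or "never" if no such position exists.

Check (¬fan → cold) → cold at each position in order: 0 ✓, 1 ✓.
At position 2 the labels are {fan}, so (¬fan → cold) → cold is false there. This is the first violation.

2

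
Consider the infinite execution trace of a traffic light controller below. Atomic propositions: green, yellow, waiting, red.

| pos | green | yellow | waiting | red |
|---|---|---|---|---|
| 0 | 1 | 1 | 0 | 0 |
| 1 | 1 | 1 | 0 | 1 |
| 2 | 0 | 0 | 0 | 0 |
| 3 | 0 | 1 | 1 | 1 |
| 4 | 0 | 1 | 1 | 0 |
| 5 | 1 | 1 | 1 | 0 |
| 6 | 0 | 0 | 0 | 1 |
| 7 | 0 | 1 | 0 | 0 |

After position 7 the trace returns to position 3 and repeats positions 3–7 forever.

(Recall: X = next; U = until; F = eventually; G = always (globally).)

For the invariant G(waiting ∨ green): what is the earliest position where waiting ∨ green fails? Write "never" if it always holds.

Check waiting ∨ green at each position in order: 0 ✓, 1 ✓.
At position 2 the labels are {}, so waiting ∨ green is false there. This is the first violation.

2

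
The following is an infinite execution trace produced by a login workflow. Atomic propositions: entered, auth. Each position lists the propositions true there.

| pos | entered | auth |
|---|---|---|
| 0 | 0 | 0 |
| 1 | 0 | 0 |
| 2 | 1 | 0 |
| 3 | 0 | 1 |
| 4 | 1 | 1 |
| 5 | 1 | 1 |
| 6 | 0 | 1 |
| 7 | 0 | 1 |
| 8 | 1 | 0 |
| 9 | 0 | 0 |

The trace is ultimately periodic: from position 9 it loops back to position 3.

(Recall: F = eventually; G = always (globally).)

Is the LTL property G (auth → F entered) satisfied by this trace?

Yes

auth → F entered holds at every position 0..9, and those are all positions ever visited, so G (auth → F entered) holds.
Positions where auth holds: 3, 4, 5, 6, 7.
Check F entered at each: 3→ok, 4→ok, 5→ok, 6→ok, 7→ok.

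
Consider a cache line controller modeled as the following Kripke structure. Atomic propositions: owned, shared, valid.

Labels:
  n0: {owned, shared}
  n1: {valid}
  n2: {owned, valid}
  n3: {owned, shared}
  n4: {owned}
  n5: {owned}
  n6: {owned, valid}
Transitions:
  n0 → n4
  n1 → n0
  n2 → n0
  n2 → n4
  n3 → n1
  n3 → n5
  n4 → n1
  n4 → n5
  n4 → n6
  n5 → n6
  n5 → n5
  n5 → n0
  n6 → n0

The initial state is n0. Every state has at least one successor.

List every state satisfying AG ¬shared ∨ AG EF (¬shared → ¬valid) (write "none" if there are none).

States satisfying ¬shared: {n1, n2, n4, n5, n6}.
States satisfying AG ¬shared: ∅.
States satisfying EF (¬shared → ¬valid): {n0, n1, n2, n3, n4, n5, n6}.
States satisfying AG EF (¬shared → ¬valid): {n0, n1, n2, n3, n4, n5, n6}.
States satisfying AG ¬shared ∨ AG EF (¬shared → ¬valid): {n0, n1, n2, n3, n4, n5, n6}.

{n0, n1, n2, n3, n4, n5, n6}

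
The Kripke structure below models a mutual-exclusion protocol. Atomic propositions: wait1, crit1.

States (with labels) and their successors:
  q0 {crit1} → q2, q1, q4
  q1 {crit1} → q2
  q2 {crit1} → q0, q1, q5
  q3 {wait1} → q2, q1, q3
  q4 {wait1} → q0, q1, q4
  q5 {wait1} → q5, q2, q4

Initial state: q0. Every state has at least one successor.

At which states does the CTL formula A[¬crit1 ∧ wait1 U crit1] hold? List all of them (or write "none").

{q0, q1, q2}

States satisfying ¬crit1 ∧ wait1: {q3, q4, q5}.
States satisfying crit1: {q0, q1, q2}.
States satisfying A[¬crit1 ∧ wait1 U crit1]: {q0, q1, q2}.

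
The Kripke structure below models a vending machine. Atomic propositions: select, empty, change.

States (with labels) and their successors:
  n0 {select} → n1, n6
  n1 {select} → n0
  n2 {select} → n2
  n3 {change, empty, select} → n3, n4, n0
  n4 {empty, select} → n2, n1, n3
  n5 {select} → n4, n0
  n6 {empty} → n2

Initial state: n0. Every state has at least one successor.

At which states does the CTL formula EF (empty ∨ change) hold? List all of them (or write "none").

States satisfying empty ∨ change: {n3, n4, n6}.
States satisfying EF (empty ∨ change): {n0, n1, n3, n4, n5, n6}.

{n0, n1, n3, n4, n5, n6}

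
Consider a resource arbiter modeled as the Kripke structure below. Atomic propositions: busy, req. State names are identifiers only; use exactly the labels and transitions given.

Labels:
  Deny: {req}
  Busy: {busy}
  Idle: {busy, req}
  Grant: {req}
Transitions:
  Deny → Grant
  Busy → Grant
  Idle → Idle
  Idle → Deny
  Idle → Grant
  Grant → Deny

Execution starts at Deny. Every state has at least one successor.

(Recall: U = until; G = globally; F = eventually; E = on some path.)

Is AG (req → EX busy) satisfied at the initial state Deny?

Does not hold

States satisfying req → EX busy: {Busy, Idle}.
States satisfying AG (req → EX busy): ∅.
Deny is reachable from Deny and violates req → EX busy, so AG fails at Deny.
Deny ∉ Sat(AG (req → EX busy)).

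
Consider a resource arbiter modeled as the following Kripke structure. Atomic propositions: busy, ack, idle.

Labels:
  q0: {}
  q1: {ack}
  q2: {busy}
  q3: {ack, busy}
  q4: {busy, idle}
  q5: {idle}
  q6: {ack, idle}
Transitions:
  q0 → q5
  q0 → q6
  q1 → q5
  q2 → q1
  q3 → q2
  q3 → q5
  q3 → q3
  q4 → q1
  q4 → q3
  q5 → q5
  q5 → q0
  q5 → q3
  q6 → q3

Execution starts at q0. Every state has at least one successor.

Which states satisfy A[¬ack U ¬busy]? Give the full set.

States satisfying ¬ack: {q0, q2, q4, q5}.
States satisfying ¬busy: {q0, q1, q5, q6}.
States satisfying A[¬ack U ¬busy]: {q0, q1, q2, q5, q6}.

{q0, q1, q2, q5, q6}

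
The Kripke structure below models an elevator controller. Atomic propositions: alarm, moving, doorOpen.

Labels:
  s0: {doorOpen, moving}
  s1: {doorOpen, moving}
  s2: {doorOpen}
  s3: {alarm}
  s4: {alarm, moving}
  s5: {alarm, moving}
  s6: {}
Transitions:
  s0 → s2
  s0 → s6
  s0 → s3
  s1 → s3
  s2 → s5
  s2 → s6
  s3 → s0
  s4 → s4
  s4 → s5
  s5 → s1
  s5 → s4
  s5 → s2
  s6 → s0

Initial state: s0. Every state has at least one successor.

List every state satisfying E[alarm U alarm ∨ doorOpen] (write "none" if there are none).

States satisfying alarm: {s3, s4, s5}.
States satisfying alarm ∨ doorOpen: {s0, s1, s2, s3, s4, s5}.
States satisfying E[alarm U alarm ∨ doorOpen]: {s0, s1, s2, s3, s4, s5}.

{s0, s1, s2, s3, s4, s5}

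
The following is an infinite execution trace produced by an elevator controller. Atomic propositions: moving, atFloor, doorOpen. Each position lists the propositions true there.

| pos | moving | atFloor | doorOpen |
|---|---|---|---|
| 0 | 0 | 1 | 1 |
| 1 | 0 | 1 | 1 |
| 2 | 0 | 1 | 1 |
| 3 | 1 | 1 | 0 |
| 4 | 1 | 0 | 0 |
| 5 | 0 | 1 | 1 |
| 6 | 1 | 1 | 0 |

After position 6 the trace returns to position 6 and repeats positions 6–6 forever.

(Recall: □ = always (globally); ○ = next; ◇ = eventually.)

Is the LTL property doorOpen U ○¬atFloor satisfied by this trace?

Holds

Walking from position 0: ○¬atFloor first holds at position 3, and doorOpen holds at every earlier position along the way, so doorOpen U ○¬atFloor holds.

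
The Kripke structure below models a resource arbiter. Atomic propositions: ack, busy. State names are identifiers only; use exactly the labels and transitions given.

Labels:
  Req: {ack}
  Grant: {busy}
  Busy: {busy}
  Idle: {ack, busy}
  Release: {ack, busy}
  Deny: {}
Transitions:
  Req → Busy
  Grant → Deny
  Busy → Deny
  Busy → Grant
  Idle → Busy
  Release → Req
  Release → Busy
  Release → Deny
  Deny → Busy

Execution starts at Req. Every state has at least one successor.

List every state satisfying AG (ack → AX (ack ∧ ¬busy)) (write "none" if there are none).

{Grant, Busy, Deny}

States satisfying ack → AX (ack ∧ ¬busy): {Grant, Busy, Deny}.
States satisfying AG (ack → AX (ack ∧ ¬busy)): {Grant, Busy, Deny}.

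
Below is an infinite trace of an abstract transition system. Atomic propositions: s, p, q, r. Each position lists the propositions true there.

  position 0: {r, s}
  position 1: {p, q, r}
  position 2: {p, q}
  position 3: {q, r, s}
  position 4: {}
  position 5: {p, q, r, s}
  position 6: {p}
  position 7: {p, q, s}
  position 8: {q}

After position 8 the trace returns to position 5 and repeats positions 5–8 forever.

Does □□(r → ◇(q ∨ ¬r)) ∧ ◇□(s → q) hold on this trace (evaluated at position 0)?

□(r → ◇(q ∨ ¬r)) holds at every position 0..8, and those are all positions ever visited, so □□(r → ◇(q ∨ ¬r)) holds.
□(s → q) holds at position 1, which is reachable from 0, so ◇□(s → q) holds.
At position 0: □□(r → ◇(q ∨ ¬r)) is true; ◇□(s → q) is true; so □□(r → ◇(q ∨ ¬r)) ∧ ◇□(s → q) is true.

Yes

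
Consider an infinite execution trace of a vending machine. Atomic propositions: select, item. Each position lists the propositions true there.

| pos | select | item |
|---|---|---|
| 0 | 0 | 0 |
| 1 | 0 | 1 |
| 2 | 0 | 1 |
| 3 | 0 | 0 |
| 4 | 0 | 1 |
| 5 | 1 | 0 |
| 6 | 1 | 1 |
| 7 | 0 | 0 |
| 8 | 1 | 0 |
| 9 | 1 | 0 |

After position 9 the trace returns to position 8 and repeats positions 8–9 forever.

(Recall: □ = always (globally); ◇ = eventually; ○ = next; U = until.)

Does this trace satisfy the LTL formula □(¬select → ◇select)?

¬select → ◇select holds at every position 0..9, and those are all positions ever visited, so □(¬select → ◇select) holds.
Positions where ¬select holds: 0, 1, 2, 3, 4, 7.
Check ◇select at each: 0→ok, 1→ok, 2→ok, 3→ok, 4→ok, 7→ok.

Yes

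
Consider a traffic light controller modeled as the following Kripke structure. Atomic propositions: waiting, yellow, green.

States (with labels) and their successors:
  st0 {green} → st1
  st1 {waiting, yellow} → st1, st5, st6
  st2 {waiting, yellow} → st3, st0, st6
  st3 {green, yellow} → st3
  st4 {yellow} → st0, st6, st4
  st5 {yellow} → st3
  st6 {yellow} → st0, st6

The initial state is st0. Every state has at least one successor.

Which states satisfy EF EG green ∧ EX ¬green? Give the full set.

States satisfying EG green: {st3}.
States satisfying EF EG green: {st0, st1, st2, st3, st4, st5, st6}.
States satisfying ¬green: {st1, st2, st4, st5, st6}.
States satisfying EX ¬green: {st0, st1, st2, st4, st6}.
States satisfying EF EG green ∧ EX ¬green: {st0, st1, st2, st4, st6}.

{st0, st1, st2, st4, st6}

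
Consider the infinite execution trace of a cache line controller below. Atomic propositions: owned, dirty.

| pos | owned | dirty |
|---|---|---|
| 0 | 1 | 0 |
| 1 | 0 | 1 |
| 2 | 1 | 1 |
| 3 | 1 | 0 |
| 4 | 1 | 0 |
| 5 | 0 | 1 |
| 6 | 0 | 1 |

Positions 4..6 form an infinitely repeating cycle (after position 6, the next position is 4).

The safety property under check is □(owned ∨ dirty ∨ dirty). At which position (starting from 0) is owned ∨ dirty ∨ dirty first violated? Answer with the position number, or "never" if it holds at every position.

never

owned ∨ dirty ∨ dirty holds at every position 0..6, and those are all the positions the trace ever visits, so the invariant □(owned ∨ dirty ∨ dirty) is never violated.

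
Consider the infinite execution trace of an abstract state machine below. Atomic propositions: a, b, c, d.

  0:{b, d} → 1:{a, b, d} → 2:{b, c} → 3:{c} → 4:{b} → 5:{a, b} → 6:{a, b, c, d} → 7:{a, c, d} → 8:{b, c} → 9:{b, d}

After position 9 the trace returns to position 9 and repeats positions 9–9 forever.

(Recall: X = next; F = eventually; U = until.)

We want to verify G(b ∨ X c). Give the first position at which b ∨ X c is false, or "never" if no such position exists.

3

Check b ∨ X c at each position in order: 0 ✓, 1 ✓, 2 ✓.
At position 3 the labels are {c} and the next position 4 has {b}, so b ∨ X c is false there. This is the first violation.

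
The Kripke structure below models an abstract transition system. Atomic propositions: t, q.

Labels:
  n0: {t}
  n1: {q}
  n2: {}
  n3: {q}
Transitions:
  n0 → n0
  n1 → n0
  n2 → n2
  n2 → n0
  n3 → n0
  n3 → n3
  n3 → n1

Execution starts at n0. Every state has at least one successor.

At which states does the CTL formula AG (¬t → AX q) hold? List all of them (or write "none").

{n0}

States satisfying ¬t → AX q: {n0}.
States satisfying AG (¬t → AX q): {n0}.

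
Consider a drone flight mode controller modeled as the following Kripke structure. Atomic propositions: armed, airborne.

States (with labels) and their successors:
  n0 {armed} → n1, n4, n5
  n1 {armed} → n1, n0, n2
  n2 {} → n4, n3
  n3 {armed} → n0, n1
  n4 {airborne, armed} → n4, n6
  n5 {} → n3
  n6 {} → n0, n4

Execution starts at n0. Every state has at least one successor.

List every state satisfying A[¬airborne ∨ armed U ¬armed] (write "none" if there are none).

{n2, n5, n6}

States satisfying ¬airborne ∨ armed: {n0, n1, n2, n3, n4, n5, n6}.
States satisfying ¬armed: {n2, n5, n6}.
States satisfying A[¬airborne ∨ armed U ¬armed]: {n2, n5, n6}.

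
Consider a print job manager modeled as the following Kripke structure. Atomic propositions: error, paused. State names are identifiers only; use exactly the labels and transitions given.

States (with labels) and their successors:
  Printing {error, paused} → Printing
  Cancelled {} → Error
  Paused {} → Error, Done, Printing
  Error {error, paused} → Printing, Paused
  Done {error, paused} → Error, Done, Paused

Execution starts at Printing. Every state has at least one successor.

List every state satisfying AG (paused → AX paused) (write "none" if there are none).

{Printing}

States satisfying paused → AX paused: {Printing, Cancelled, Paused}.
States satisfying AG (paused → AX paused): {Printing}.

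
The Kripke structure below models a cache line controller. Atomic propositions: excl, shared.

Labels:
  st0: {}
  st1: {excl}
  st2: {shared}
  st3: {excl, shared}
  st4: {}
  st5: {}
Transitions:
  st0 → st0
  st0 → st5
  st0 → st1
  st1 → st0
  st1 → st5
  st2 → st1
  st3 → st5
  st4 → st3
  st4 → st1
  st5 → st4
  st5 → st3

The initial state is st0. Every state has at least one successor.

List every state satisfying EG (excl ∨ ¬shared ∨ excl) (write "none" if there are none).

States satisfying excl ∨ ¬shared ∨ excl: {st0, st1, st3, st4, st5}.
States satisfying EG (excl ∨ ¬shared ∨ excl): {st0, st1, st3, st4, st5}.

{st0, st1, st3, st4, st5}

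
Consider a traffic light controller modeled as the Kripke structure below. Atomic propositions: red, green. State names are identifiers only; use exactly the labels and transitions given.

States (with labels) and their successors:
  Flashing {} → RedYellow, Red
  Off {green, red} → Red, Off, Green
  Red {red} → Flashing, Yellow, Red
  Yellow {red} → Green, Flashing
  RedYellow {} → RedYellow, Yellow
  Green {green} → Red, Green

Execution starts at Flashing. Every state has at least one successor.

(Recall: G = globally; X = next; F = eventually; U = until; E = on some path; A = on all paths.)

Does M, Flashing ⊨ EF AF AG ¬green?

States satisfying AF AG ¬green: ∅.
States satisfying EF AF AG ¬green: ∅.
No suitable path/successor from Flashing witnesses the formula.
Flashing ∉ Sat(EF AF AG ¬green).

No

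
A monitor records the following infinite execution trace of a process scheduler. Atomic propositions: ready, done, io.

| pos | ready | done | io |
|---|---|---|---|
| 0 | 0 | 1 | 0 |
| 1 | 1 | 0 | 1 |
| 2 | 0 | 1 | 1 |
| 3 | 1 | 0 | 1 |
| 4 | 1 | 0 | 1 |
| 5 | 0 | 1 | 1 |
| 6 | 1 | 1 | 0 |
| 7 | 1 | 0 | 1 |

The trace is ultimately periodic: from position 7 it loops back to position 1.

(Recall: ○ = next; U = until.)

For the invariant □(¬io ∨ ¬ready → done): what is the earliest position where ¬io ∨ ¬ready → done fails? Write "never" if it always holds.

¬io ∨ ¬ready → done holds at every position 0..7, and those are all the positions the trace ever visits, so the invariant □(¬io ∨ ¬ready → done) is never violated.

never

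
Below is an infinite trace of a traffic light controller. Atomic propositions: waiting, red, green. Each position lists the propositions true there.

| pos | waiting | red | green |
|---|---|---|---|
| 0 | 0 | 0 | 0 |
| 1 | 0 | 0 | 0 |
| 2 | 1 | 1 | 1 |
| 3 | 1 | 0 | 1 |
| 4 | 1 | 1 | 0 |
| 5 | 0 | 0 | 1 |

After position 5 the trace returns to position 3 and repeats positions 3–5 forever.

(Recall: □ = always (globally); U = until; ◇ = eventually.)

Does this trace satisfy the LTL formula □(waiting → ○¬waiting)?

No

waiting → ○¬waiting must hold at every position from 0 onward. It fails at position 2, so □(waiting → ○¬waiting) is false.
Positions where waiting holds: 2, 3, 4.
Check ○¬waiting at each: 2→fails, 3→fails, 4→ok.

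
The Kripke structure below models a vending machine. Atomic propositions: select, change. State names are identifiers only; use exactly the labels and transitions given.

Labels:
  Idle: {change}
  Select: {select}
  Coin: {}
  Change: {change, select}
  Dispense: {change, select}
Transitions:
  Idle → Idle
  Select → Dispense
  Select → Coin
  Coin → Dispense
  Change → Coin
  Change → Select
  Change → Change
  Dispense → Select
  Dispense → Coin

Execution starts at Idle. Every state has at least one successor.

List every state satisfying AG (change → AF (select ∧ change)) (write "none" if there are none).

{Select, Coin, Change, Dispense}

States satisfying change → AF (select ∧ change): {Select, Coin, Change, Dispense}.
States satisfying AG (change → AF (select ∧ change)): {Select, Coin, Change, Dispense}.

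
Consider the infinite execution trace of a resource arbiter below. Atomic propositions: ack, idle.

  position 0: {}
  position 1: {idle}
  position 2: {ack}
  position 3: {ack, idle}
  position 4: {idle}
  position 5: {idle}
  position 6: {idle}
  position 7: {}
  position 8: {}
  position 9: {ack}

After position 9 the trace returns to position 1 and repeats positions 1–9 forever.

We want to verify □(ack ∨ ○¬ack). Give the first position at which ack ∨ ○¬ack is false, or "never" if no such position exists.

1

Check ack ∨ ○¬ack at each position in order: 0 ✓.
At position 1 the labels are {idle} and the next position 2 has {ack}, so ack ∨ ○¬ack is false there. This is the first violation.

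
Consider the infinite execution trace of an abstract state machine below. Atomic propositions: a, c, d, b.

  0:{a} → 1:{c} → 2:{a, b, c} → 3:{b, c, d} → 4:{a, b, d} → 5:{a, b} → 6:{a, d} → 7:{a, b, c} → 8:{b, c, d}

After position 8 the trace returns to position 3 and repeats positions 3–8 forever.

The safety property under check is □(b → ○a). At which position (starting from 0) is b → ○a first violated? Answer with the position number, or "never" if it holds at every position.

Check b → ○a at each position in order: 0 ✓, 1 ✓.
At position 2 the labels are {a, b, c} and the next position 3 has {b, c, d}, so b → ○a is false there. This is the first violation.

2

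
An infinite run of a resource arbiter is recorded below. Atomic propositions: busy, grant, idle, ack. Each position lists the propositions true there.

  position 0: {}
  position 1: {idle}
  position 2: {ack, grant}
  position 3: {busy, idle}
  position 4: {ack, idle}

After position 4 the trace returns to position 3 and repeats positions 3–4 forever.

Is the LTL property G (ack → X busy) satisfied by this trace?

ack → X busy holds at every position 0..4, and those are all positions ever visited, so G (ack → X busy) holds.
Positions where ack holds: 2, 4.
Check X busy at each: 2→ok, 4→ok.

Yes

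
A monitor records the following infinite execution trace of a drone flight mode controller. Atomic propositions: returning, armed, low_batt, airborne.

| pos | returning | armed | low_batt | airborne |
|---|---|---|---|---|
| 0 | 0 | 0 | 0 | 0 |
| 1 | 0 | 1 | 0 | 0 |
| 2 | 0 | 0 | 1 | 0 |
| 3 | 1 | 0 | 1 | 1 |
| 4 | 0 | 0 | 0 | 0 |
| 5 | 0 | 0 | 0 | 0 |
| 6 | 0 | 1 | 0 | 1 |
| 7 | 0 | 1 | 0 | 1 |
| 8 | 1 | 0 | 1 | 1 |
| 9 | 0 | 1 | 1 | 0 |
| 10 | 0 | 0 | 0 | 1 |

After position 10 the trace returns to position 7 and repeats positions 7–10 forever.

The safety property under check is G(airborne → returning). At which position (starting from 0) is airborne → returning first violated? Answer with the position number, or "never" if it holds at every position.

Check airborne → returning at each position in order: 0 ✓, 1 ✓, 2 ✓, 3 ✓, 4 ✓, 5 ✓.
At position 6 the labels are {airborne, armed}, so airborne → returning is false there. This is the first violation.

6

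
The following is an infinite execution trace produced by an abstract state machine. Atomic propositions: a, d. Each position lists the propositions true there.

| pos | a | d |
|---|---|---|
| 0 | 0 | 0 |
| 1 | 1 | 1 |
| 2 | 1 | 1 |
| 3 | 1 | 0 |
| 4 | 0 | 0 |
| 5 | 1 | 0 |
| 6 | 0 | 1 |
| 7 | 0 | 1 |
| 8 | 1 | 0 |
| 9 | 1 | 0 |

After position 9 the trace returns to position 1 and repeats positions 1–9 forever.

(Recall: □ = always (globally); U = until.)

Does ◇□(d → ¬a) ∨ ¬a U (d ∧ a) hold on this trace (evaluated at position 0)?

□(d → ¬a) is false at every position 0..9, so it never becomes true and ◇□(d → ¬a) fails.
Walking from position 0: d ∧ a first holds at position 1, and ¬a holds at every earlier position along the way, so ¬a U (d ∧ a) holds.
At position 0: ◇□(d → ¬a) is false; ¬a U (d ∧ a) is true; so ◇□(d → ¬a) ∨ ¬a U (d ∧ a) is true.

Yes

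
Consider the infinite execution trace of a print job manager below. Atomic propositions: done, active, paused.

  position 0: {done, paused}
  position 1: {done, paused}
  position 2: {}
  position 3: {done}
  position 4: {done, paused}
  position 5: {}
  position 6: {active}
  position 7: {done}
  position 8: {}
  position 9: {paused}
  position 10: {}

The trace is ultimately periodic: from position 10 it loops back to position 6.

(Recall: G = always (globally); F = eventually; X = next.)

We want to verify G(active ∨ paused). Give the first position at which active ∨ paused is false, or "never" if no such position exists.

Check active ∨ paused at each position in order: 0 ✓, 1 ✓.
At position 2 the labels are {}, so active ∨ paused is false there. This is the first violation.

2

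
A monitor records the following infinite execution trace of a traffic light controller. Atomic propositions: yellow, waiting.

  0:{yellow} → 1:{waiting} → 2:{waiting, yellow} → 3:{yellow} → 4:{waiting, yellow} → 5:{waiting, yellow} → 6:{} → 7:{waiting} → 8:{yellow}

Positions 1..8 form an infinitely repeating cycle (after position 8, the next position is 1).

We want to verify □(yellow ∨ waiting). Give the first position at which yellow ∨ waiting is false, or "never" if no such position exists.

6

Check yellow ∨ waiting at each position in order: 0 ✓, 1 ✓, 2 ✓, 3 ✓, 4 ✓, 5 ✓.
At position 6 the labels are {}, so yellow ∨ waiting is false there. This is the first violation.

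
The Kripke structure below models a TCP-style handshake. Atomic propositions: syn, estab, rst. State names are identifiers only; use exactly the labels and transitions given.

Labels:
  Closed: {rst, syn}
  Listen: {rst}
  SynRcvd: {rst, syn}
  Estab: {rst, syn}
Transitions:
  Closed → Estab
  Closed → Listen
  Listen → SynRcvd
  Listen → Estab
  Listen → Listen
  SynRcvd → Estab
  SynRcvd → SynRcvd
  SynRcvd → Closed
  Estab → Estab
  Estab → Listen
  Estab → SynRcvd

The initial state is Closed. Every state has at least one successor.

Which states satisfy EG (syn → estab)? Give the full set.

States satisfying syn → estab: {Listen}.
States satisfying EG (syn → estab): {Listen}.

{Listen}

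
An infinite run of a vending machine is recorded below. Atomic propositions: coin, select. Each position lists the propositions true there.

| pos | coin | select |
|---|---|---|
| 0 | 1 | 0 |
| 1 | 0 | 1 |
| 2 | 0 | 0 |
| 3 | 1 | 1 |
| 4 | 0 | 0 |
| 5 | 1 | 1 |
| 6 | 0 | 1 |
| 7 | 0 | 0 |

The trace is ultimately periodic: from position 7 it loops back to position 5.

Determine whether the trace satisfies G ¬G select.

¬G select holds at every position 0..7, and those are all positions ever visited, so G ¬G select holds.

Satisfied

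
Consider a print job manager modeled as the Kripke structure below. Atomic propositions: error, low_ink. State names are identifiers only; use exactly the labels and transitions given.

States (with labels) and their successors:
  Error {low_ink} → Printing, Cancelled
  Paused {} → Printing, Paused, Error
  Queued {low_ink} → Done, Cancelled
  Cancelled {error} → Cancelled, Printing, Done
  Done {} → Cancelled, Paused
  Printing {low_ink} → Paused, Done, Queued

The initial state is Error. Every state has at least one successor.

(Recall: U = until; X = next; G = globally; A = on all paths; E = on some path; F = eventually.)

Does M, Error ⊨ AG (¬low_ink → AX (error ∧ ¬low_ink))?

Does not hold

States satisfying ¬low_ink → AX (error ∧ ¬low_ink): {Error, Queued, Printing}.
States satisfying AG (¬low_ink → AX (error ∧ ¬low_ink)): ∅.
Cancelled is reachable from Error and violates ¬low_ink → AX (error ∧ ¬low_ink), so AG fails at Error.
Error ∉ Sat(AG (¬low_ink → AX (error ∧ ¬low_ink))).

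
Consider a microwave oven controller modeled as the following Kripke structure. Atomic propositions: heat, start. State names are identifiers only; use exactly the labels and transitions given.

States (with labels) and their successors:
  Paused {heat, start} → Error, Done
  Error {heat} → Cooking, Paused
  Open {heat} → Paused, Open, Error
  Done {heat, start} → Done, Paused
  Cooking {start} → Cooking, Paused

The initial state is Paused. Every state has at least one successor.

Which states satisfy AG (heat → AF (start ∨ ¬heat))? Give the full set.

{Paused, Error, Done, Cooking}

States satisfying heat → AF (start ∨ ¬heat): {Paused, Error, Done, Cooking}.
States satisfying AG (heat → AF (start ∨ ¬heat)): {Paused, Error, Done, Cooking}.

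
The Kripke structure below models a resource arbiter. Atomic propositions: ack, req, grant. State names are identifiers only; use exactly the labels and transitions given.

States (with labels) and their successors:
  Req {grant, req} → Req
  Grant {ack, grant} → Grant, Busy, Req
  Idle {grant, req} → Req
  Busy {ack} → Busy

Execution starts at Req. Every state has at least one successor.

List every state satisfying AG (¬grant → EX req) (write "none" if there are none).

States satisfying ¬grant → EX req: {Req, Grant, Idle}.
States satisfying AG (¬grant → EX req): {Req, Idle}.

{Req, Idle}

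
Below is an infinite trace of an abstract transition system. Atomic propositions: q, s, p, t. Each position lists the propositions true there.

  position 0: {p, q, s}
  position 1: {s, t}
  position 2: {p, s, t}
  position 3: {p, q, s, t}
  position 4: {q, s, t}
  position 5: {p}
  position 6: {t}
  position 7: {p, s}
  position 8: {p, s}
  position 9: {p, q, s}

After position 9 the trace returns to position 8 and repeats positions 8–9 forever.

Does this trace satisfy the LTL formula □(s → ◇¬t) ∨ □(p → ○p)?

s → ◇¬t holds at every position 0..9, and those are all positions ever visited, so □(s → ◇¬t) holds.
Positions where s holds: 0, 1, 2, 3, 4, 7, 8, 9.
Check ◇¬t at each: 0→ok, 1→ok, 2→ok, 3→ok, 4→ok, 7→ok, 8→ok, 9→ok.
p → ○p must hold at every position from 0 onward. It fails at position 0, so □(p → ○p) is false.
Positions where p holds: 0, 2, 3, 5, 7, 8, 9.
Check ○p at each: 0→fails, 2→ok, 3→fails, 5→fails, 7→ok, 8→ok, 9→ok.
At position 0: □(s → ◇¬t) is true; □(p → ○p) is false; so □(s → ◇¬t) ∨ □(p → ○p) is true.

Holds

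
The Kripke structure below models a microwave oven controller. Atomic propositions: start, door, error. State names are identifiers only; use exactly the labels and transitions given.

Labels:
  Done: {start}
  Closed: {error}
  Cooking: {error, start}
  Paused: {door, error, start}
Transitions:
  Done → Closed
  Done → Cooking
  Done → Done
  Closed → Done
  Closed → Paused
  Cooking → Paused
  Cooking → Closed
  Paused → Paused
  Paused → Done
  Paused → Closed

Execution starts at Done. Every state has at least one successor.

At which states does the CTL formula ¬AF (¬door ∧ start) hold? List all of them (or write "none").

States satisfying ¬door ∧ start: {Done, Cooking}.
States satisfying AF (¬door ∧ start): {Done, Cooking}.
States satisfying ¬AF (¬door ∧ start): {Closed, Paused}.

{Closed, Paused}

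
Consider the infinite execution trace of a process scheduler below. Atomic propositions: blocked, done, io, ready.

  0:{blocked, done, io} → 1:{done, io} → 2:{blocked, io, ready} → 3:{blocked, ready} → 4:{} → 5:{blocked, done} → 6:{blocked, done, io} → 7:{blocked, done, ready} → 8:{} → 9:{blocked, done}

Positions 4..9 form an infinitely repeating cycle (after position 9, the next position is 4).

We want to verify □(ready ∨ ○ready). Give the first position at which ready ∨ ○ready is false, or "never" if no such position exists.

At position 0 the labels are {blocked, done, io} and the next position 1 has {done, io}, so ready ∨ ○ready is false there. This is the first violation.

0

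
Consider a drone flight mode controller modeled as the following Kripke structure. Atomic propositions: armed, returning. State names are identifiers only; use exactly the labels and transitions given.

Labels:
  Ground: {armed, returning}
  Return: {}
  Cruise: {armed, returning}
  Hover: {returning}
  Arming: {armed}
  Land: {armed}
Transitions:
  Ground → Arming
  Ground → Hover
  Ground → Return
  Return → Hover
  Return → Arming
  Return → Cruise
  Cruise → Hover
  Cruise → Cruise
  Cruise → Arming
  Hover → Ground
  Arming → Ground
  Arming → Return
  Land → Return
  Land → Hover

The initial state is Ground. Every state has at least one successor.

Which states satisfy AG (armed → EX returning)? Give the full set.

States satisfying armed → EX returning: {Ground, Return, Cruise, Hover, Arming, Land}.
States satisfying AG (armed → EX returning): {Ground, Return, Cruise, Hover, Arming, Land}.

{Ground, Return, Cruise, Hover, Arming, Land}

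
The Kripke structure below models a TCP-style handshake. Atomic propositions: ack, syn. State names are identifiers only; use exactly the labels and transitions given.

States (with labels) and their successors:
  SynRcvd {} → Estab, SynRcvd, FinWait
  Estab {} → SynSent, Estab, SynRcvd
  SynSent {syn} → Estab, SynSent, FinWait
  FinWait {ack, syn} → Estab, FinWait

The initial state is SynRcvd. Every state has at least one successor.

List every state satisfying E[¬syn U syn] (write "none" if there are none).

States satisfying ¬syn: {SynRcvd, Estab}.
States satisfying syn: {SynSent, FinWait}.
States satisfying E[¬syn U syn]: {SynRcvd, Estab, SynSent, FinWait}.

{SynRcvd, Estab, SynSent, FinWait}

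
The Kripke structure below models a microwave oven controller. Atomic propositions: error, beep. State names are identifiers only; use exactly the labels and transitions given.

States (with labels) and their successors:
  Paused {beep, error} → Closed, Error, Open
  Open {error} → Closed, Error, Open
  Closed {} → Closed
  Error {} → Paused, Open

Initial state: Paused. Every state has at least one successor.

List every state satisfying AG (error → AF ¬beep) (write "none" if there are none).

{Paused, Open, Closed, Error}

States satisfying error → AF ¬beep: {Paused, Open, Closed, Error}.
States satisfying AG (error → AF ¬beep): {Paused, Open, Closed, Error}.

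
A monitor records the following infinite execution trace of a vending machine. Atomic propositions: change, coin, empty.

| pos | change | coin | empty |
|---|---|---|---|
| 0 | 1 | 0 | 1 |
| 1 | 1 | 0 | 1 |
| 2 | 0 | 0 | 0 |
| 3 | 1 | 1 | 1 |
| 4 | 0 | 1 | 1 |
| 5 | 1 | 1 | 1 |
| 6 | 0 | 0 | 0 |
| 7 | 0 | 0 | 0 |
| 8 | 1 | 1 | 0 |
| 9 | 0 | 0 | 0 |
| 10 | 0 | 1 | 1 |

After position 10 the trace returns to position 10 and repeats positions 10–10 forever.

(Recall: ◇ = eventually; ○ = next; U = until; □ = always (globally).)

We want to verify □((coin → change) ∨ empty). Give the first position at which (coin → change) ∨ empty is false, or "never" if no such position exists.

never

(coin → change) ∨ empty holds at every position 0..10, and those are all the positions the trace ever visits, so the invariant □((coin → change) ∨ empty) is never violated.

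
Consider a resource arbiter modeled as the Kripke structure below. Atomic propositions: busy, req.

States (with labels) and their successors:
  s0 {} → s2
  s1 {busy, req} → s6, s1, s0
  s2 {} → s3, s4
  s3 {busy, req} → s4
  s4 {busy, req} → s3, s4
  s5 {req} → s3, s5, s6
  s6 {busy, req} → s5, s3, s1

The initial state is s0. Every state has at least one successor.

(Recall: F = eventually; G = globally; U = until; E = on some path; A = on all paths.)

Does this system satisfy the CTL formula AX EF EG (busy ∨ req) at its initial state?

Holds

States satisfying EF EG (busy ∨ req): {s0, s1, s2, s3, s4, s5, s6}.
States satisfying AX EF EG (busy ∨ req): {s0, s1, s2, s3, s4, s5, s6}.
s0 ∈ Sat(AX EF EG (busy ∨ req)).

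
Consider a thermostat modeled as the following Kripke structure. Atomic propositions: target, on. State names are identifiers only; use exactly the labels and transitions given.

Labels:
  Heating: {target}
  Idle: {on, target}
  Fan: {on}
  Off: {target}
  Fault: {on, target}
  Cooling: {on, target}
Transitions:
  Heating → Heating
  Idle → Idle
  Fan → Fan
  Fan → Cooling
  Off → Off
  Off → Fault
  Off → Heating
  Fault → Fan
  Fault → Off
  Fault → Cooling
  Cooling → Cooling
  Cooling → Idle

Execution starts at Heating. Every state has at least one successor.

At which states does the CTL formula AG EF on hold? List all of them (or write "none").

{Idle, Fan, Cooling}

States satisfying EF on: {Idle, Fan, Off, Fault, Cooling}.
States satisfying AG EF on: {Idle, Fan, Cooling}.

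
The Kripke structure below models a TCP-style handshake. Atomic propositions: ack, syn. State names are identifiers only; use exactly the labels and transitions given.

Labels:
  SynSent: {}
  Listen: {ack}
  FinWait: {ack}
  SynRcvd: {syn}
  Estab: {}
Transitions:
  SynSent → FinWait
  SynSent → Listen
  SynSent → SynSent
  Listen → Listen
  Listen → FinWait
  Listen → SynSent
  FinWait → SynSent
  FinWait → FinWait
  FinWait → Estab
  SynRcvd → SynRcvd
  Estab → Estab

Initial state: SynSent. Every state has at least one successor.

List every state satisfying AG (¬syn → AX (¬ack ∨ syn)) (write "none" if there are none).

States satisfying ¬syn → AX (¬ack ∨ syn): {SynRcvd, Estab}.
States satisfying AG (¬syn → AX (¬ack ∨ syn)): {SynRcvd, Estab}.

{SynRcvd, Estab}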